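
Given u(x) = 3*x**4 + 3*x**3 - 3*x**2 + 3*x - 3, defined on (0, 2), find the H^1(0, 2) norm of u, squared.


||u||_{H^1}^2 = 191344/35

The H^1 norm (squared) on an interval (0, L) is
  ||u||_{H^1}^2 = ∫_0^L u(x)^2 dx + ∫_0^L u'(x)^2 dx.
Compute u'(x) = 12*x**3 + 9*x**2 - 6*x + 3.
Then u(x)^2 = 9*x**8 + 18*x**7 - 9*x**6 + 9*x**4 - 36*x**3 + 27*x**2 - 18*x + 9 and u'(x)^2 = 144*x**6 + 216*x**5 - 63*x**4 - 36*x**3 + 90*x**2 - 36*x + 9.
Integrate each monomial from 0 to 2 using ∫_0^2 c·x^n dx = c·2^(n+1)/(n+1):
  ∫_0^2 u(x)^2 dx = ∫_0^2 (9*x^8 + 18*x^7 - 9*x^6 + 9*x^4 - 36*x^3 + 27*x^2 - 18*x + 9) dx. Term by term:
    ∫_0^2 9*x^8 dx = 512;  ∫_0^2 18*x^7 dx = 576;  ∫_0^2 -9*x^6 dx = -1152/7;
    ∫_0^2 9*x^4 dx = 288/5;  ∫_0^2 -36*x^3 dx = -144;  ∫_0^2 27*x^2 dx = 72;
    ∫_0^2 -18*x dx = -36;  ∫_0^2 9 dx = 18.
  Sum: 512 + 576 − 1152/7 + 288/5 − 144 + 72 − 36 + 18 = 31186/35.
  ∫_0^2 u'(x)^2 dx = ∫_0^2 (144*x^6 + 216*x^5 - 63*x^4 - 36*x^3 + 90*x^2 - 36*x + 9) dx. Term by term:
    ∫_0^2 144*x^6 dx = 18432/7;  ∫_0^2 216*x^5 dx = 2304;  ∫_0^2 -63*x^4 dx = -2016/5;
    ∫_0^2 -36*x^3 dx = -144;  ∫_0^2 90*x^2 dx = 240;  ∫_0^2 -36*x dx = -72;
    ∫_0^2 9 dx = 18.
  Sum: 18432/7 + 2304 − 2016/5 − 144 + 240 − 72 + 18 = 160158/35.
Adding: ||u||_{H^1}^2 = 31186/35 + 160158/35 = 191344/35.


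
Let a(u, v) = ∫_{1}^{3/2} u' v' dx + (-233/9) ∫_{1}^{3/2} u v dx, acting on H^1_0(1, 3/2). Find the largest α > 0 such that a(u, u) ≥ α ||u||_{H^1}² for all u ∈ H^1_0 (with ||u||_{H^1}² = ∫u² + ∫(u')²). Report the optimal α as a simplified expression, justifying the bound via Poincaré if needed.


α = (-233 + 36*π^2)/(9*(1 + 4*π^2))

Coercivity of a(·,·) on H^1_0(1, 3/2) means a(u, u) ≥ α ||u||_{H^1}² for every u ∈ H^1_0.
The interval has length L = 1/2, and Poincaré/coercivity depend only on L. Here a(u, u) = ∫(u')² + (-233/9)·∫u².
Here c = -233/9 < 0 with |c| < (π/L)² = 4*π^2, so coercivity still holds. The condition a(u,u) ≥ α||u||_{H^1}² reads (1−α)∫(u')² ≥ (α−c)∫u². Any admissible α is ≤ 1 (rapidly oscillating u have ∫u²/∫(u')² → 0), and α = 1 would force 0 ≥ (1−c)∫u², impossible since c < 1; so 1−α > 0. By the sharp Poincaré inequality on H^1_0 of an interval of length L, ∫(u')² ≥ (π/L)²∫u² with equality for the first sine mode sin(π(x−x₀)/L) (x₀ the left endpoint), so the inequality holds for all u iff (1−α)(π/L)² ≥ α − c, i.e. α ≤ ((π/L)² + c)/((π/L)² + 1) = (1 + c(L/π)²)/(1 + (L/π)²). (Direct route, valid since c ≤ 0: Poincaré gives c∫u² ≥ c(L/π)²∫(u')², so a(u,u) ≥ (1 + c(L/π)²)∫(u')², while ||u||_{H^1}² ≤ (1 + (L/π)²)∫(u')²; dividing yields the same α.) With (π/L)² = 4*π^2 and c = -233/9, the largest admissible constant is α = ((π/L)² + c)/((π/L)² + 1).
Simplifying, α = (-233 + 36*π^2)/(9*(1 + 4*π^2)).


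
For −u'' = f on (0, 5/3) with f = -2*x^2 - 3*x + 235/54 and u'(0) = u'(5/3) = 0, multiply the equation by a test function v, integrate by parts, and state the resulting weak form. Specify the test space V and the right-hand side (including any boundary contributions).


V = H^1(0, 5/3) (no boundary constraint on v; u is determined up to an additive constant); weak form: ∫_0^5/3 u'v' dx = ∫_0^5/3 (-2*x^2 - 3*x + 235/54) v dx for all v ∈ V.

Multiply both sides by a test function v and integrate from 0 to 5/3:
  ∫_0^5/3 −u''(x) v(x) dx = ∫_0^5/3 f(x) v(x) dx.
Integrate the LHS by parts once:
  ∫_0^5/3 −u'' v dx = −[u'(x) v(x)]_0^5/3 + ∫_0^5/3 u'(x) v'(x) dx.
Thus ∫_0^5/3 u'(x) v'(x) dx = ∫_0^5/3 f(x) v(x) dx + [u'(x) v(x)]_0^5/3.
Choose V so that boundary terms are either known or forced to vanish.
u has homogeneous Neumann: u'(0) = u'(5/3) = 0. So [u' v]_0^5/3 = 0·v(5/3) − 0·v(0) = 0 for any v; take V = H^1(0, 5/3).
Weak formulation: find u (satisfying any essential BC) such that ∫_0^5/3 u'(x) v'(x) dx = ∫_0^5/3 f v dx for all v ∈ V (homogeneous Neumann, so boundary terms vanish).
Substituting f(x) = -2*x^2 - 3*x + 235/54, the right-hand side is ∫_0^5/3 (-2*x^2 - 3*x + 235/54) v dx.
Compatibility check (pure Neumann): taking v ≡ 1 ∈ V gives 0 = ∫_0^5/3 f dx + (0) − (0), i.e. ∫_0^5/3 f dx must equal u'(0) − u'(5/3) = 0. Indeed ∫_0^5/3 (-2*x^2 - 3*x + 235/54) dx = 0, so the data are compatible. The solution is then unique only up to an additive constant (fix it e.g. by requiring ∫_0^5/3 u dx = 0).


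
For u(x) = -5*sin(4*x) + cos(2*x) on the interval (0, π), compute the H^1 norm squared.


||u||_{H^1(0,π)}^2 = 215*π

u'(x) = -2*sin(2*x) - 20*cos(4*x).
Expand u² and (u')² and integrate term by term on (0, π), using: for integers n ≥ 1, ∫_0^π sin²(nx) dx = ∫_0^π cos²(nx) dx = π/2; for n ≠ n', ∫_0^π sin(nx)sin(n'x) dx = ∫_0^π cos(nx)cos(n'x) dx = 0; and by product-to-sum, ∫_0^π sin(nx)cos(n'x) dx = ½∫_0^π [sin((n+n')x) + sin((n−n')x)] dx, which is 0 when n+n' is even and 2n/(n²−n'²) when n+n' is odd (it need not vanish on (0, π)).
  u² squared terms: (-5)²·∫sin(4x)² dx = 25·π/2 = 25*π/2;  (1)²·∫cos(2x)² dx = 1·π/2 = π/2.
  u² cross terms: 2·(-5)·(1)·∫sin(4x)·cos(2x) dx = -10·(0) = 0.
  So ∫_0^π u² dx = 25*π/2 + π/2 + 0 = 13*π.
  (u')² squared terms: (-20)²·∫cos(4x)² dx = 400·π/2 = 200*π;  (-2)²·∫sin(2x)² dx = 4·π/2 = 2*π.
  (u')² cross terms: 2·(-20)·(-2)·∫cos(4x)·sin(2x) dx = 80·(0) = 0.
  So ∫_0^π (u')² dx = 200*π + 2*π + 0 = 202*π.
||u||_{H^1}^2 = (13*π) + (202*π) = 215*π.


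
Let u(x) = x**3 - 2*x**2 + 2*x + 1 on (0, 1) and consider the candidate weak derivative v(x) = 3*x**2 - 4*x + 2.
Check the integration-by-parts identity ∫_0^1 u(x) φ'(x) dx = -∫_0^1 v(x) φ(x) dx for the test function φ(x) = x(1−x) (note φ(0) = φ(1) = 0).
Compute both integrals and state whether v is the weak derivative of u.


LHS = -3/20, RHS = -3/20. Yes, v = u' weakly.

u(x) = x**3 - 2*x**2 + 2*x + 1, classical derivative u'(x) = 3*x**2 - 4*x + 2.
φ(x) = x(1−x), so φ'(x) = 1 - 2*x.
Note φ(0) = φ(1) = 0, so the boundary term u·φ vanishes.
LHS = ∫_0^1 u(x) φ'(x) dx = ∫_0^1 (-2*x^4 + 5*x^3 - 6*x^2 + 1) dx. Term by term:
  ∫_0^1 -2*x^4 dx = -2/5;  ∫_0^1 5*x^3 dx = 5/4;  ∫_0^1 -6*x^2 dx = -2;
  ∫_0^1 1 dx = 1.
Sum: -2/5 + 5/4 − 2 + 1 = -3/20.
So LHS = -3/20.
∫_0^1 v(x) φ(x) dx = ∫_0^1 (-3*x^4 + 7*x^3 - 6*x^2 + 2*x) dx. Term by term:
  ∫_0^1 -3*x^4 dx = -3/5;  ∫_0^1 7*x^3 dx = 7/4;  ∫_0^1 -6*x^2 dx = -2;
  ∫_0^1 2*x dx = 1.
Sum: -3/5 + 7/4 − 2 + 1 = 3/20.
So RHS = -∫_0^1 v(x) φ(x) dx = -3/20.
LHS = RHS, so the identity holds for this test φ.
Moreover u is smooth here and v(x) = u'(x) = 3*x**2 - 4*x + 2 pointwise, so the identity holds for every test function. Hence v is the weak derivative of u.


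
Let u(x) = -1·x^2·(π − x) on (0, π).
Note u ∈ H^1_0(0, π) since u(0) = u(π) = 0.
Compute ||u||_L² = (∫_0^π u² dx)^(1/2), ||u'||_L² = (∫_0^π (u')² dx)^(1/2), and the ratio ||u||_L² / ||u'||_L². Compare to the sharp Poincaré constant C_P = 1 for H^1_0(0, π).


||u||_L² / ||u'||_L² = sqrt(14)*π/14 < C_P = 1.

u(x) = -1·x^2·(π − x), so u'(x) = x*(3*x - 2*π).
u(x) = -1·x^2·(π − x) vanishes at x = 0 and x = π, so u ∈ H^1_0(0, π). Differentiate via the product rule and integrate the resulting polynomials term by term.
  ∫_0^π u² dx = ∫_0^π (x^6 - 2*π*x^5 + π^2*x^4) dx. Term by term:
    ∫_0^π x^6 dx = π^7/7;  ∫_0^π -2*π*x^5 dx = -π^7/3;  ∫_0^π π^2*x^4 dx = π^7/5.
  Sum: π^7/7 − π^7/3 + π^7/5 = π^7/105.
  ∫_0^π (u')² dx = ∫_0^π (9*x^4 - 12*π*x^3 + 4*π^2*x^2) dx. Term by term:
    ∫_0^π 9*x^4 dx = 9*π^5/5;  ∫_0^π -12*π*x^3 dx = -3*π^5;  ∫_0^π 4*π^2*x^2 dx = 4*π^5/3.
  Sum: 9*π^5/5 − 3*π^5 + 4*π^5/3 = 2*π^5/15.
∫_0^π u² dx = π^7/105, so ||u||_L² = sqrt(105)*π^(7/2)/105.
∫_0^π (u')² dx = 2*π^5/15, so ||u'||_L² = sqrt(30)*π^(5/2)/15.
Ratio ||u||_L² / ||u'||_L² = sqrt(14)*π/14.
Sharp Poincaré constant on H^1_0(0, π) is C_P = L/π = 1, achieved by sin(x).
A polynomial bump cannot attain the sharp Poincaré constant (only the first sine eigenfunction does), so the ratio is strictly less than C_P, consistent with ||u||_L² ≤ C_P ||u'||_L².


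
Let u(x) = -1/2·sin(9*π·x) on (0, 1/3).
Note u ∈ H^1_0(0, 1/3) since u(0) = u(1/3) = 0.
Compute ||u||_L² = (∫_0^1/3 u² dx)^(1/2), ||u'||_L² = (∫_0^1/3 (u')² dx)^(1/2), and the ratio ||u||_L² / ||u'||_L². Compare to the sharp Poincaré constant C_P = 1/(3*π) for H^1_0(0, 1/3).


||u||_L² / ||u'||_L² = 1/(9*π) < C_P = 1/(3*π).

u(x) = -1/2·sin(9*π·x), so u'(x) = -9*π*cos(9*π*x)/2.
Writing u(x) = A·sin(kπx/L) with A = -1/2 and k = 3, use ∫_0^L sin²(kπx/L) dx = L/2 and ∫_0^L cos²(kπx/L) dx = L/2.
u² = 1/4·sin²(9*π·x) and (u')² = 81*π^2/4·cos²(9*π·x), and each of sin², cos² integrates to L/2 = 1/6 over (0, 1/3).
∫_0^1/3 u² dx = 1/24, so ||u||_L² = sqrt(6)/12.
∫_0^1/3 (u')² dx = 27*π^2/8, so ||u'||_L² = 3*sqrt(6)*π/4.
Ratio ||u||_L² / ||u'||_L² = 1/(9*π).
Sharp Poincaré constant on H^1_0(0, 1/3) is C_P = L/π = 1/(3*π), achieved by sin(3*π·x).
This is the k = 3 harmonic; the ratio L/(kπ) is strictly less than C_P = L/π, consistent with the sharp inequality ||u||_L² ≤ C_P ||u'||_L².


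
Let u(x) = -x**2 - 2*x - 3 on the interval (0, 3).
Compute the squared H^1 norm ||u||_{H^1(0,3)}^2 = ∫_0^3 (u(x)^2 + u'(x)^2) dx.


||u||_{H^1}^2 = 1923/5

The H^1 norm (squared) on an interval (0, L) is
  ||u||_{H^1}^2 = ∫_0^L u(x)^2 dx + ∫_0^L u'(x)^2 dx.
Compute u'(x) = -2*x - 2.
Then u(x)^2 = x**4 + 4*x**3 + 10*x**2 + 12*x + 9 and u'(x)^2 = 4*x**2 + 8*x + 4.
Integrate each monomial from 0 to 3 using ∫_0^3 c·x^n dx = c·3^(n+1)/(n+1):
  ∫_0^3 u(x)^2 dx = ∫_0^3 (x^4 + 4*x^3 + 10*x^2 + 12*x + 9) dx. Term by term:
    ∫_0^3 x^4 dx = 243/5;  ∫_0^3 4*x^3 dx = 81;  ∫_0^3 10*x^2 dx = 90;
    ∫_0^3 12*x dx = 54;  ∫_0^3 9 dx = 27.
  Sum: 243/5 + 81 + 90 + 54 + 27 = 1503/5.
  ∫_0^3 u'(x)^2 dx = ∫_0^3 (4*x^2 + 8*x + 4) dx. Term by term:
    ∫_0^3 4*x^2 dx = 36;  ∫_0^3 8*x dx = 36;  ∫_0^3 4 dx = 12.
  Sum: 36 + 36 + 12 = 84.
Adding: ||u||_{H^1}^2 = 1503/5 + 84 = 1923/5.


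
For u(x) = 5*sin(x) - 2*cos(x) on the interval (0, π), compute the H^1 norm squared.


||u||_{H^1(0,π)}^2 = 29*π

u'(x) = 2*sin(x) + 5*cos(x).
Expand u² and (u')² and integrate term by term on (0, π), using: for integers n ≥ 1, ∫_0^π sin²(nx) dx = ∫_0^π cos²(nx) dx = π/2; for n ≠ n', ∫_0^π sin(nx)sin(n'x) dx = ∫_0^π cos(nx)cos(n'x) dx = 0; and by product-to-sum, ∫_0^π sin(nx)cos(n'x) dx = ½∫_0^π [sin((n+n')x) + sin((n−n')x)] dx, which is 0 when n+n' is even and 2n/(n²−n'²) when n+n' is odd (it need not vanish on (0, π)).
  u² squared terms: (-2)²·∫cos(x)² dx = 4·π/2 = 2*π;  (5)²·∫sin(x)² dx = 25·π/2 = 25*π/2.
  u² cross terms: 2·(-2)·(5)·∫cos(x)·sin(x) dx = -20·(0) = 0.
  So ∫_0^π u² dx = 2*π + 25*π/2 + 0 = 29*π/2.
  (u')² squared terms: (2)²·∫sin(x)² dx = 4·π/2 = 2*π;  (5)²·∫cos(x)² dx = 25·π/2 = 25*π/2.
  (u')² cross terms: 2·(2)·(5)·∫sin(x)·cos(x) dx = 20·(0) = 0.
  So ∫_0^π (u')² dx = 2*π + 25*π/2 + 0 = 29*π/2.
||u||_{H^1}^2 = (29*π/2) + (29*π/2) = 29*π.


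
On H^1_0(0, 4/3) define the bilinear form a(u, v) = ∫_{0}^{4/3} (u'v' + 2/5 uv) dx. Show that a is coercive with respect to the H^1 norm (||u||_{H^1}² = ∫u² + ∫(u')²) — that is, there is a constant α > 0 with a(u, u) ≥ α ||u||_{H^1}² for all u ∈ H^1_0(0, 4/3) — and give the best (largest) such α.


α = (32 + 45*π^2)/(5*(16 + 9*π^2))

Coercivity of a(·,·) on H^1_0(0, 4/3) means a(u, u) ≥ α ||u||_{H^1}² for every u ∈ H^1_0.
The interval has length L = 4/3, and Poincaré/coercivity depend only on L. Here a(u, u) = ∫(u')² + (2/5)·∫u².
Here 0 < c = 2/5 < 1. The condition a(u,u) ≥ α||u||_{H^1}² reads (1−α)∫(u')² ≥ (α−c)∫u². Any admissible α is ≤ 1 (rapidly oscillating u have ∫u²/∫(u')² → 0), and α = 1 would force 0 ≥ (1−c)∫u², impossible since c < 1; so 1−α > 0. By the sharp Poincaré inequality on H^1_0 of an interval of length L, ∫(u')² ≥ (π/L)²∫u² with equality for the first sine mode sin(π(x−x₀)/L) (x₀ the left endpoint), so the inequality holds for all u iff (1−α)(π/L)² ≥ α − c, i.e. α ≤ ((π/L)² + c)/((π/L)² + 1) = (1 + c(L/π)²)/(1 + (L/π)²). With (π/L)² = 9*π^2/16 and c = 2/5, the largest admissible constant is α = ((π/L)² + c)/((π/L)² + 1).
Simplifying, α = (32 + 45*π^2)/(5*(16 + 9*π^2)).


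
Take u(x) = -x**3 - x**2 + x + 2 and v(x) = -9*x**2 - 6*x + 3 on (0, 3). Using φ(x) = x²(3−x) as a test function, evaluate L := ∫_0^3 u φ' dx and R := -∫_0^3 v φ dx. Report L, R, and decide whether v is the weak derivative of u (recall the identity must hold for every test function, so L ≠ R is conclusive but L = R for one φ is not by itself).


LHS = 1809/20, RHS = 5427/20. No, v is not the weak derivative of u.

u(x) = -x**3 - x**2 + x + 2, classical derivative u'(x) = -3*x**2 - 2*x + 1.
φ(x) = x²(3−x), so φ'(x) = 3*x*(2 - x).
Note φ(0) = φ(3) = 0, so the boundary term u·φ vanishes.
LHS = ∫_0^3 u(x) φ'(x) dx = ∫_0^3 (3*x^5 - 3*x^4 - 9*x^3 + 12*x) dx. Term by term:
  ∫_0^3 3*x^5 dx = 729/2;  ∫_0^3 -3*x^4 dx = -729/5;  ∫_0^3 -9*x^3 dx = -729/4;
  ∫_0^3 12*x dx = 54.
Sum: 729/2 − 729/5 − 729/4 + 54 = 1809/20.
So LHS = 1809/20.
∫_0^3 v(x) φ(x) dx = ∫_0^3 (9*x^5 - 21*x^4 - 21*x^3 + 9*x^2) dx. Term by term:
  ∫_0^3 9*x^5 dx = 2187/2;  ∫_0^3 -21*x^4 dx = -5103/5;  ∫_0^3 -21*x^3 dx = -1701/4;
  ∫_0^3 9*x^2 dx = 81.
Sum: 2187/2 − 5103/5 − 1701/4 + 81 = -5427/20.
So RHS = -∫_0^3 v(x) φ(x) dx = 5427/20.
LHS − RHS = -1809/10 ≠ 0, so the identity fails.
(For a valid weak derivative the identity must hold for EVERY test function, in particular this one. The failure shows v is NOT the weak derivative of u.)
Correct weak derivative would be u'(x) = -3*x**2 - 2*x + 1.


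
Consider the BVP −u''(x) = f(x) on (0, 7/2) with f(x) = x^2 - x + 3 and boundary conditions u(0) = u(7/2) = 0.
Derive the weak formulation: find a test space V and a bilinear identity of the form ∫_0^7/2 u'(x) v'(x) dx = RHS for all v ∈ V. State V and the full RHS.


V = H^1_0(0, 7/2) (so v(0) = v(7/2) = 0); weak form: ∫_0^7/2 u'v' dx = ∫_0^7/2 (x^2 - x + 3) v dx for all v ∈ V.

Multiply both sides by a test function v and integrate from 0 to 7/2:
  ∫_0^7/2 −u''(x) v(x) dx = ∫_0^7/2 f(x) v(x) dx.
Integrate the LHS by parts once:
  ∫_0^7/2 −u'' v dx = −[u'(x) v(x)]_0^7/2 + ∫_0^7/2 u'(x) v'(x) dx.
Thus ∫_0^7/2 u'(x) v'(x) dx = ∫_0^7/2 f(x) v(x) dx + [u'(x) v(x)]_0^7/2.
Choose V so that boundary terms are either known or forced to vanish.
u is Dirichlet: u(0) = u(7/2) = 0. Let V = H^1_0(0, 7/2); then v(0) = v(7/2) = 0, and [u' v]_0^7/2 = 0.
Weak formulation: find u (satisfying any essential BC) such that ∫_0^7/2 u'(x) v'(x) dx = ∫_0^7/2 f v dx for all v ∈ V.
Substituting f(x) = x^2 - x + 3, the right-hand side is ∫_0^7/2 (x^2 - x + 3) v dx.


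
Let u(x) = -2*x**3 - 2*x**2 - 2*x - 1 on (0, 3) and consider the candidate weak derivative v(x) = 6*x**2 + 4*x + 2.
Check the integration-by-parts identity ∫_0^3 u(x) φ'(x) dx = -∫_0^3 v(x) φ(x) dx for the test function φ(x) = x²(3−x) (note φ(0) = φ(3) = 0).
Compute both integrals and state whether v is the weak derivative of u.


LHS = 2079/10, RHS = -2079/10. No, v is not the weak derivative of u.

u(x) = -2*x**3 - 2*x**2 - 2*x - 1, classical derivative u'(x) = -6*x**2 - 4*x - 2.
φ(x) = x²(3−x), so φ'(x) = 3*x*(2 - x).
Note φ(0) = φ(3) = 0, so the boundary term u·φ vanishes.
LHS = ∫_0^3 u(x) φ'(x) dx = ∫_0^3 (6*x^5 - 6*x^4 - 6*x^3 - 9*x^2 - 6*x) dx. Term by term:
  ∫_0^3 6*x^5 dx = 729;  ∫_0^3 -6*x^4 dx = -1458/5;  ∫_0^3 -6*x^3 dx = -243/2;
  ∫_0^3 -9*x^2 dx = -81;  ∫_0^3 -6*x dx = -27.
Sum: 729 − 1458/5 − 243/2 − 81 − 27 = 2079/10.
So LHS = 2079/10.
∫_0^3 v(x) φ(x) dx = ∫_0^3 (-6*x^5 + 14*x^4 + 10*x^3 + 6*x^2) dx. Term by term:
  ∫_0^3 -6*x^5 dx = -729;  ∫_0^3 14*x^4 dx = 3402/5;  ∫_0^3 10*x^3 dx = 405/2;
  ∫_0^3 6*x^2 dx = 54.
Sum: -729 + 3402/5 + 405/2 + 54 = 2079/10.
So RHS = -∫_0^3 v(x) φ(x) dx = -2079/10.
LHS − RHS = 2079/5 ≠ 0, so the identity fails.
(For a valid weak derivative the identity must hold for EVERY test function, in particular this one. The failure shows v is NOT the weak derivative of u.)
Correct weak derivative would be u'(x) = -6*x**2 - 4*x - 2.


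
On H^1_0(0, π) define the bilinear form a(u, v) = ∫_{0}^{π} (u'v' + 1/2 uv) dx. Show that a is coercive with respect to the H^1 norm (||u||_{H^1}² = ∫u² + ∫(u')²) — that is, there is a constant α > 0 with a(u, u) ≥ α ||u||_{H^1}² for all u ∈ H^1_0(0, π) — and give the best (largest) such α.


α = 3/4

Coercivity of a(·,·) on H^1_0(0, π) means a(u, u) ≥ α ||u||_{H^1}² for every u ∈ H^1_0.
The interval has length L = π, and Poincaré/coercivity depend only on L. Here a(u, u) = ∫(u')² + (1/2)·∫u².
Here 0 < c = 1/2 < 1. The condition a(u,u) ≥ α||u||_{H^1}² reads (1−α)∫(u')² ≥ (α−c)∫u². Any admissible α is ≤ 1 (rapidly oscillating u have ∫u²/∫(u')² → 0), and α = 1 would force 0 ≥ (1−c)∫u², impossible since c < 1; so 1−α > 0. By the sharp Poincaré inequality on H^1_0 of an interval of length L, ∫(u')² ≥ (π/L)²∫u² with equality for the first sine mode sin(π(x−x₀)/L) (x₀ the left endpoint), so the inequality holds for all u iff (1−α)(π/L)² ≥ α − c, i.e. α ≤ ((π/L)² + c)/((π/L)² + 1) = (1 + c(L/π)²)/(1 + (L/π)²). With (π/L)² = 1 and c = 1/2, the largest admissible constant is α = ((π/L)² + c)/((π/L)² + 1).
Simplifying, α = 3/4.


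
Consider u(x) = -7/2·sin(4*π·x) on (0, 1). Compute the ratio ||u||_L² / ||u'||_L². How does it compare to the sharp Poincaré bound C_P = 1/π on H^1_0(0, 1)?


||u||_L² / ||u'||_L² = 1/(4*π) < C_P = 1/π.

u(x) = -7/2·sin(4*π·x), so u'(x) = -14*π*cos(4*π*x).
Writing u(x) = A·sin(kπx/L) with A = -7/2 and k = 4, use ∫_0^L sin²(kπx/L) dx = L/2 and ∫_0^L cos²(kπx/L) dx = L/2.
u² = 49/4·sin²(4*π·x) and (u')² = 196*π^2·cos²(4*π·x), and each of sin², cos² integrates to L/2 = 1/2 over (0, 1).
∫_0^1 u² dx = 49/8, so ||u||_L² = 7*sqrt(2)/4.
∫_0^1 (u')² dx = 98*π^2, so ||u'||_L² = 7*sqrt(2)*π.
Ratio ||u||_L² / ||u'||_L² = 1/(4*π).
Sharp Poincaré constant on H^1_0(0, 1) is C_P = L/π = 1/π, achieved by sin(π·x).
This is the k = 4 harmonic; the ratio L/(kπ) is strictly less than C_P = L/π, consistent with the sharp inequality ||u||_L² ≤ C_P ||u'||_L².


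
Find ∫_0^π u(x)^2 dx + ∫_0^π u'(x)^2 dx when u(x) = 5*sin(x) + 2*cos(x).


||u||_{H^1(0,π)}^2 = 29*π

u'(x) = -2*sin(x) + 5*cos(x).
Expand u² and (u')² and integrate term by term on (0, π), using: for integers n ≥ 1, ∫_0^π sin²(nx) dx = ∫_0^π cos²(nx) dx = π/2; for n ≠ n', ∫_0^π sin(nx)sin(n'x) dx = ∫_0^π cos(nx)cos(n'x) dx = 0; and by product-to-sum, ∫_0^π sin(nx)cos(n'x) dx = ½∫_0^π [sin((n+n')x) + sin((n−n')x)] dx, which is 0 when n+n' is even and 2n/(n²−n'²) when n+n' is odd (it need not vanish on (0, π)).
  u² squared terms: (2)²·∫cos(x)² dx = 4·π/2 = 2*π;  (5)²·∫sin(x)² dx = 25·π/2 = 25*π/2.
  u² cross terms: 2·(2)·(5)·∫cos(x)·sin(x) dx = 20·(0) = 0.
  So ∫_0^π u² dx = 2*π + 25*π/2 + 0 = 29*π/2.
  (u')² squared terms: (-2)²·∫sin(x)² dx = 4·π/2 = 2*π;  (5)²·∫cos(x)² dx = 25·π/2 = 25*π/2.
  (u')² cross terms: 2·(-2)·(5)·∫sin(x)·cos(x) dx = -20·(0) = 0.
  So ∫_0^π (u')² dx = 2*π + 25*π/2 + 0 = 29*π/2.
||u||_{H^1}^2 = (29*π/2) + (29*π/2) = 29*π.


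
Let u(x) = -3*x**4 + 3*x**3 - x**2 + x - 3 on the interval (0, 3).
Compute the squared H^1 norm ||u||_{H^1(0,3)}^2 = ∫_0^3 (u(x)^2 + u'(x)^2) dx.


||u||_{H^1}^2 = 4620741/140

The H^1 norm (squared) on an interval (0, L) is
  ||u||_{H^1}^2 = ∫_0^L u(x)^2 dx + ∫_0^L u'(x)^2 dx.
Compute u'(x) = -12*x**3 + 9*x**2 - 2*x + 1.
Then u(x)^2 = 9*x**8 - 18*x**7 + 15*x**6 - 12*x**5 + 25*x**4 - 20*x**3 + 7*x**2 - 6*x + 9 and u'(x)^2 = 144*x**6 - 216*x**5 + 129*x**4 - 60*x**3 + 22*x**2 - 4*x + 1.
Integrate each monomial from 0 to 3 using ∫_0^3 c·x^n dx = c·3^(n+1)/(n+1):
  ∫_0^3 u(x)^2 dx = ∫_0^3 (9*x^8 - 18*x^7 + 15*x^6 - 12*x^5 + 25*x^4 - 20*x^3 + 7*x^2 - 6*x + 9) dx. Term by term:
    ∫_0^3 9*x^8 dx = 19683;  ∫_0^3 -18*x^7 dx = -59049/4;  ∫_0^3 15*x^6 dx = 32805/7;
    ∫_0^3 -12*x^5 dx = -1458;  ∫_0^3 25*x^4 dx = 1215;  ∫_0^3 -20*x^3 dx = -405;
    ∫_0^3 7*x^2 dx = 63;  ∫_0^3 -6*x dx = -27;  ∫_0^3 9 dx = 27.
  Sum: 19683 − 59049/4 + 32805/7 − 1458 + 1215 − 405 + 63 − 27 + 27 = 252621/28.
  ∫_0^3 u'(x)^2 dx = ∫_0^3 (144*x^6 - 216*x^5 + 129*x^4 - 60*x^3 + 22*x^2 - 4*x + 1) dx. Term by term:
    ∫_0^3 144*x^6 dx = 314928/7;  ∫_0^3 -216*x^5 dx = -26244;  ∫_0^3 129*x^4 dx = 31347/5;
    ∫_0^3 -60*x^3 dx = -1215;  ∫_0^3 22*x^2 dx = 198;  ∫_0^3 -4*x dx = -18;
    ∫_0^3 1 dx = 3.
  Sum: 314928/7 − 26244 + 31347/5 − 1215 + 198 − 18 + 3 = 839409/35.
Adding: ||u||_{H^1}^2 = 252621/28 + 839409/35 = 4620741/140.


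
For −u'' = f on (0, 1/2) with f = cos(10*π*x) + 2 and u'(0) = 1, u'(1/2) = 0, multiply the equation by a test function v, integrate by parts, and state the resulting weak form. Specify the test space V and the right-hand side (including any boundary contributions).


V = H^1(0, 1/2) (v unrestricted at boundary; u is determined up to an additive constant); weak form: ∫_0^1/2 u'v' dx = ∫_0^1/2 (cos(10*π*x) + 2) v dx − v(0) for all v ∈ V.

Multiply both sides by a test function v and integrate from 0 to 1/2:
  ∫_0^1/2 −u''(x) v(x) dx = ∫_0^1/2 f(x) v(x) dx.
Integrate the LHS by parts once:
  ∫_0^1/2 −u'' v dx = −[u'(x) v(x)]_0^1/2 + ∫_0^1/2 u'(x) v'(x) dx.
Thus ∫_0^1/2 u'(x) v'(x) dx = ∫_0^1/2 f(x) v(x) dx + [u'(x) v(x)]_0^1/2.
Choose V so that boundary terms are either known or forced to vanish.
u has inhomogeneous Neumann u'(0) = 1, u'(1/2) = 0. [u' v]_0^1/2 = (0)·v(1/2) − (1)·v(0) = − v(0). Take V = H^1(0, 1/2); boundary term becomes part of RHS.
Weak formulation: find u (satisfying any essential BC) such that ∫_0^1/2 u'(x) v'(x) dx = ∫_0^1/2 f v dx − v(0) for all v ∈ V (Neumann data are natural BCs: they enter the RHS as boundary terms).
Substituting f(x) = cos(10*π*x) + 2, the right-hand side is ∫_0^1/2 (cos(10*π*x) + 2) v dx − v(0).
Compatibility check (pure Neumann): taking v ≡ 1 ∈ V gives 0 = ∫_0^1/2 f dx + (0) − (1), i.e. ∫_0^1/2 f dx must equal u'(0) − u'(1/2) = 1. Indeed ∫_0^1/2 (cos(10*π*x) + 2) dx = 1, so the data are compatible. The solution is then unique only up to an additive constant (fix it e.g. by requiring ∫_0^1/2 u dx = 0).


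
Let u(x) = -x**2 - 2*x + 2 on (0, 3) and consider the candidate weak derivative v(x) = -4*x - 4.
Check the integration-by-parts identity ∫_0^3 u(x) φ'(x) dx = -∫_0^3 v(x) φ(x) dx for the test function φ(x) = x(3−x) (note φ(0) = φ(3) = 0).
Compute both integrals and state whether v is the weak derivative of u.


LHS = 45/2, RHS = 45. No, v is not the weak derivative of u.

u(x) = -x**2 - 2*x + 2, classical derivative u'(x) = -2*x - 2.
φ(x) = x(3−x), so φ'(x) = 3 - 2*x.
Note φ(0) = φ(3) = 0, so the boundary term u·φ vanishes.
LHS = ∫_0^3 u(x) φ'(x) dx = ∫_0^3 (2*x^3 + x^2 - 10*x + 6) dx. Term by term:
  ∫_0^3 2*x^3 dx = 81/2;  ∫_0^3 x^2 dx = 9;  ∫_0^3 -10*x dx = -45;
  ∫_0^3 6 dx = 18.
Sum: 81/2 + 9 − 45 + 18 = 45/2.
So LHS = 45/2.
∫_0^3 v(x) φ(x) dx = ∫_0^3 (4*x^3 - 8*x^2 - 12*x) dx. Term by term:
  ∫_0^3 4*x^3 dx = 81;  ∫_0^3 -8*x^2 dx = -72;  ∫_0^3 -12*x dx = -54.
Sum: 81 − 72 − 54 = -45.
So RHS = -∫_0^3 v(x) φ(x) dx = 45.
LHS − RHS = -45/2 ≠ 0, so the identity fails.
(For a valid weak derivative the identity must hold for EVERY test function, in particular this one. The failure shows v is NOT the weak derivative of u.)
Correct weak derivative would be u'(x) = -2*x - 2.


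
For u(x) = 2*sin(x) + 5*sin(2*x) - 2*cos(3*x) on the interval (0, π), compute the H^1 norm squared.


||u||_{H^1(0,π)}^2 = 160 + 173*π/2

u'(x) = 6*sin(3*x) + 2*cos(x) + 10*cos(2*x).
Expand u² and (u')² and integrate term by term on (0, π), using: for integers n ≥ 1, ∫_0^π sin²(nx) dx = ∫_0^π cos²(nx) dx = π/2; for n ≠ n', ∫_0^π sin(nx)sin(n'x) dx = ∫_0^π cos(nx)cos(n'x) dx = 0; and by product-to-sum, ∫_0^π sin(nx)cos(n'x) dx = ½∫_0^π [sin((n+n')x) + sin((n−n')x)] dx, which is 0 when n+n' is even and 2n/(n²−n'²) when n+n' is odd (it need not vanish on (0, π)).
  u² squared terms: (-2)²·∫cos(3x)² dx = 4·π/2 = 2*π;  (2)²·∫sin(x)² dx = 4·π/2 = 2*π;  (5)²·∫sin(2x)² dx = 25·π/2 = 25*π/2.
  u² cross terms: 2·(-2)·(2)·∫cos(3x)·sin(x) dx = -8·(0) = 0;  2·(-2)·(5)·∫cos(3x)·sin(2x) dx = -20·(-4/5) = 16;  2·(2)·(5)·∫sin(x)·sin(2x) dx = 20·(0) = 0.
  So ∫_0^π u² dx = 2*π + 2*π + 25*π/2 + 0 + 16 + 0 = 16 + 33*π/2.
  (u')² squared terms: (2)²·∫cos(x)² dx = 4·π/2 = 2*π;  (6)²·∫sin(3x)² dx = 36·π/2 = 18*π;  (10)²·∫cos(2x)² dx = 100·π/2 = 50*π.
  (u')² cross terms: 2·(2)·(6)·∫cos(x)·sin(3x) dx = 24·(0) = 0;  2·(2)·(10)·∫cos(x)·cos(2x) dx = 40·(0) = 0;  2·(6)·(10)·∫sin(3x)·cos(2x) dx = 120·(6/5) = 144.
  So ∫_0^π (u')² dx = 2*π + 18*π + 50*π + 0 + 0 + 144 = 144 + 70*π.
||u||_{H^1}^2 = (16 + 33*π/2) + (144 + 70*π) = 160 + 173*π/2.


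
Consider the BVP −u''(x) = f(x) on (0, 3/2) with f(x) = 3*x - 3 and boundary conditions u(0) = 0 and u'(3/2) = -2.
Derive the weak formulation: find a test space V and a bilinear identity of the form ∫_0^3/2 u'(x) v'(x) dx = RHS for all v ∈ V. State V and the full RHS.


V = {v ∈ H^1(0, 3/2) : v(0) = 0} (test functions vanish at x = 0 where u is specified); weak form: ∫_0^3/2 u'v' dx = ∫_0^3/2 (3*x - 3) v dx − 2·v(3/2) for all v ∈ V.

Multiply both sides by a test function v and integrate from 0 to 3/2:
  ∫_0^3/2 −u''(x) v(x) dx = ∫_0^3/2 f(x) v(x) dx.
Integrate the LHS by parts once:
  ∫_0^3/2 −u'' v dx = −[u'(x) v(x)]_0^3/2 + ∫_0^3/2 u'(x) v'(x) dx.
Thus ∫_0^3/2 u'(x) v'(x) dx = ∫_0^3/2 f(x) v(x) dx + [u'(x) v(x)]_0^3/2.
Choose V so that boundary terms are either known or forced to vanish.
Mixed BC: u(0) = 0 (Dirichlet) and u'(3/2) = -2 (Neumann). Define V = {v ∈ H^1(0, 3/2) : v(0) = 0}. Then [u' v]_0^3/2 = u'(3/2)·v(3/2) − u'(0)·0 = − 2·v(3/2).
Weak formulation: find u (satisfying any essential BC) such that ∫_0^3/2 u'(x) v'(x) dx = ∫_0^3/2 f v dx − 2·v(3/2) for all v ∈ V (Dirichlet at 0 absorbed into V; Neumann datum at x = 3/2 contributes the boundary term).
Substituting f(x) = 3*x - 3, the right-hand side is ∫_0^3/2 (3*x - 3) v dx − 2·v(3/2).


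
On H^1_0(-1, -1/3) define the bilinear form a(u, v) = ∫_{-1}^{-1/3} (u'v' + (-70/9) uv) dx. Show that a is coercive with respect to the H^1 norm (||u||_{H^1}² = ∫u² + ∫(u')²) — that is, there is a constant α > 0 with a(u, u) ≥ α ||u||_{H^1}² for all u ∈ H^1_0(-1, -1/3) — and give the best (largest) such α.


α = (-280 + 81*π^2)/(9*(4 + 9*π^2))

Coercivity of a(·,·) on H^1_0(-1, -1/3) means a(u, u) ≥ α ||u||_{H^1}² for every u ∈ H^1_0.
The interval has length L = 2/3, and Poincaré/coercivity depend only on L. Here a(u, u) = ∫(u')² + (-70/9)·∫u².
Here c = -70/9 < 0 with |c| < (π/L)² = 9*π^2/4, so coercivity still holds. The condition a(u,u) ≥ α||u||_{H^1}² reads (1−α)∫(u')² ≥ (α−c)∫u². Any admissible α is ≤ 1 (rapidly oscillating u have ∫u²/∫(u')² → 0), and α = 1 would force 0 ≥ (1−c)∫u², impossible since c < 1; so 1−α > 0. By the sharp Poincaré inequality on H^1_0 of an interval of length L, ∫(u')² ≥ (π/L)²∫u² with equality for the first sine mode sin(π(x−x₀)/L) (x₀ the left endpoint), so the inequality holds for all u iff (1−α)(π/L)² ≥ α − c, i.e. α ≤ ((π/L)² + c)/((π/L)² + 1) = (1 + c(L/π)²)/(1 + (L/π)²). (Direct route, valid since c ≤ 0: Poincaré gives c∫u² ≥ c(L/π)²∫(u')², so a(u,u) ≥ (1 + c(L/π)²)∫(u')², while ||u||_{H^1}² ≤ (1 + (L/π)²)∫(u')²; dividing yields the same α.) With (π/L)² = 9*π^2/4 and c = -70/9, the largest admissible constant is α = ((π/L)² + c)/((π/L)² + 1).
Simplifying, α = (-280 + 81*π^2)/(9*(4 + 9*π^2)).


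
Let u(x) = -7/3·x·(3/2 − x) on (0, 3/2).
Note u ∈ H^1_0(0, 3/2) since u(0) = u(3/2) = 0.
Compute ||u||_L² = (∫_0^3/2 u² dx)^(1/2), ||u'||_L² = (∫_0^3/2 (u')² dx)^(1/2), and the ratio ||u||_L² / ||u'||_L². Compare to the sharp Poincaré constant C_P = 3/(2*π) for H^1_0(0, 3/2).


||u||_L² / ||u'||_L² = 3*sqrt(10)/20 < C_P = 3/(2*π).

u(x) = -7/3·x·(3/2 − x), so u'(x) = 14*x/3 - 7/2.
u(x) = -7/3·x·(3/2 − x) vanishes at x = 0 and x = 3/2, so u ∈ H^1_0(0, 3/2). Differentiate via the product rule and integrate the resulting polynomials term by term.
  ∫_0^3/2 u² dx = ∫_0^3/2 (49*x^4/9 - 49*x^3/3 + 49*x^2/4) dx. Term by term:
    ∫_0^3/2 49*x^4/9 dx = 1323/160;  ∫_0^3/2 -49*x^3/3 dx = -1323/64;  ∫_0^3/2 49*x^2/4 dx = 441/32.
  Sum: 1323/160 − 1323/64 + 441/32 = 441/320.
  ∫_0^3/2 (u')² dx = ∫_0^3/2 (196*x^2/9 - 98*x/3 + 49/4) dx. Term by term:
    ∫_0^3/2 196*x^2/9 dx = 49/2;  ∫_0^3/2 -98*x/3 dx = -147/4;  ∫_0^3/2 49/4 dx = 147/8.
  Sum: 49/2 − 147/4 + 147/8 = 49/8.
∫_0^3/2 u² dx = 441/320, so ||u||_L² = 21*sqrt(5)/40.
∫_0^3/2 (u')² dx = 49/8, so ||u'||_L² = 7*sqrt(2)/4.
Ratio ||u||_L² / ||u'||_L² = 3*sqrt(10)/20.
Sharp Poincaré constant on H^1_0(0, 3/2) is C_P = L/π = 3/(2*π), achieved by sin(2*π/3·x).
A polynomial bump cannot attain the sharp Poincaré constant (only the first sine eigenfunction does), so the ratio is strictly less than C_P, consistent with ||u||_L² ≤ C_P ||u'||_L².


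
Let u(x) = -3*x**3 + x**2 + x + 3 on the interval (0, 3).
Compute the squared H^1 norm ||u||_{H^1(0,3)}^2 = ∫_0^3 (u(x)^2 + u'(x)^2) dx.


||u||_{H^1}^2 = 165741/35

The H^1 norm (squared) on an interval (0, L) is
  ||u||_{H^1}^2 = ∫_0^L u(x)^2 dx + ∫_0^L u'(x)^2 dx.
Compute u'(x) = -9*x**2 + 2*x + 1.
Then u(x)^2 = 9*x**6 - 6*x**5 - 5*x**4 - 16*x**3 + 7*x**2 + 6*x + 9 and u'(x)^2 = 81*x**4 - 36*x**3 - 14*x**2 + 4*x + 1.
Integrate each monomial from 0 to 3 using ∫_0^3 c·x^n dx = c·3^(n+1)/(n+1):
  ∫_0^3 u(x)^2 dx = ∫_0^3 (9*x^6 - 6*x^5 - 5*x^4 - 16*x^3 + 7*x^2 + 6*x + 9) dx. Term by term:
    ∫_0^3 9*x^6 dx = 19683/7;  ∫_0^3 -6*x^5 dx = -729;  ∫_0^3 -5*x^4 dx = -243;
    ∫_0^3 -16*x^3 dx = -324;  ∫_0^3 7*x^2 dx = 63;  ∫_0^3 6*x dx = 27;
    ∫_0^3 9 dx = 27.
  Sum: 19683/7 − 729 − 243 − 324 + 63 + 27 + 27 = 11430/7.
  ∫_0^3 u'(x)^2 dx = ∫_0^3 (81*x^4 - 36*x^3 - 14*x^2 + 4*x + 1) dx. Term by term:
    ∫_0^3 81*x^4 dx = 19683/5;  ∫_0^3 -36*x^3 dx = -729;  ∫_0^3 -14*x^2 dx = -126;
    ∫_0^3 4*x dx = 18;  ∫_0^3 1 dx = 3.
  Sum: 19683/5 − 729 − 126 + 18 + 3 = 15513/5.
Adding: ||u||_{H^1}^2 = 11430/7 + 15513/5 = 165741/35.


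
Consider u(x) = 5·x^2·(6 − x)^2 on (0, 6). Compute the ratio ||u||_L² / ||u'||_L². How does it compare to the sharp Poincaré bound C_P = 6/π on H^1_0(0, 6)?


||u||_L² / ||u'||_L² = sqrt(3) < C_P = 6/π.

u(x) = 5·x^2·(6 − x)^2, so u'(x) = 20*x*(x - 6)*(x - 3).
u(x) = 5·x^2·(6 − x)^2 vanishes at x = 0 and x = 6, so u ∈ H^1_0(0, 6). Differentiate via the product rule and integrate the resulting polynomials term by term.
  ∫_0^6 u² dx = ∫_0^6 (25*x^8 - 600*x^7 + 5400*x^6 - 21600*x^5 + 32400*x^4) dx. Term by term:
    ∫_0^6 25*x^8 dx = 27993600;  ∫_0^6 -600*x^7 dx = -125971200;  ∫_0^6 5400*x^6 dx = 1511654400/7;
    ∫_0^6 -21600*x^5 dx = -167961600;  ∫_0^6 32400*x^4 dx = 50388480.
  Sum: 27993600 − 125971200 + 1511654400/7 − 167961600 + 50388480 = 2799360/7.
  ∫_0^6 (u')² dx = ∫_0^6 (400*x^6 - 7200*x^5 + 46800*x^4 - 129600*x^3 + 129600*x^2) dx. Term by term:
    ∫_0^6 400*x^6 dx = 111974400/7;  ∫_0^6 -7200*x^5 dx = -55987200;  ∫_0^6 46800*x^4 dx = 72783360;
    ∫_0^6 -129600*x^3 dx = -41990400;  ∫_0^6 129600*x^2 dx = 9331200.
  Sum: 111974400/7 − 55987200 + 72783360 − 41990400 + 9331200 = 933120/7.
∫_0^6 u² dx = 2799360/7, so ||u||_L² = 432*sqrt(105)/7.
∫_0^6 (u')² dx = 933120/7, so ||u'||_L² = 432*sqrt(35)/7.
Ratio ||u||_L² / ||u'||_L² = sqrt(3).
Sharp Poincaré constant on H^1_0(0, 6) is C_P = L/π = 6/π, achieved by sin(π/6·x).
A polynomial bump cannot attain the sharp Poincaré constant (only the first sine eigenfunction does), so the ratio is strictly less than C_P, consistent with ||u||_L² ≤ C_P ||u'||_L².


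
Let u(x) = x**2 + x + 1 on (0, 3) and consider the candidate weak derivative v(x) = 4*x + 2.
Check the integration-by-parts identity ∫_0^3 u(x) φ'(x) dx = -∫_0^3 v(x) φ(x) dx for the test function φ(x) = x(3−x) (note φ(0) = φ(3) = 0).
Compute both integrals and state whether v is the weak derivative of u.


LHS = -18, RHS = -36. No, v is not the weak derivative of u.

u(x) = x**2 + x + 1, classical derivative u'(x) = 2*x + 1.
φ(x) = x(3−x), so φ'(x) = 3 - 2*x.
Note φ(0) = φ(3) = 0, so the boundary term u·φ vanishes.
LHS = ∫_0^3 u(x) φ'(x) dx = ∫_0^3 (-2*x^3 + x^2 + x + 3) dx. Term by term:
  ∫_0^3 -2*x^3 dx = -81/2;  ∫_0^3 x^2 dx = 9;  ∫_0^3 x dx = 9/2;
  ∫_0^3 3 dx = 9.
Sum: -81/2 + 9 + 9/2 + 9 = -18.
So LHS = -18.
∫_0^3 v(x) φ(x) dx = ∫_0^3 (-4*x^3 + 10*x^2 + 6*x) dx. Term by term:
  ∫_0^3 -4*x^3 dx = -81;  ∫_0^3 10*x^2 dx = 90;  ∫_0^3 6*x dx = 27.
Sum: -81 + 90 + 27 = 36.
So RHS = -∫_0^3 v(x) φ(x) dx = -36.
LHS − RHS = 18 ≠ 0, so the identity fails.
(For a valid weak derivative the identity must hold for EVERY test function, in particular this one. The failure shows v is NOT the weak derivative of u.)
Correct weak derivative would be u'(x) = 2*x + 1.


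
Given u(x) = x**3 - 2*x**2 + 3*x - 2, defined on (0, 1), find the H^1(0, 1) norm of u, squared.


||u||_{H^1}^2 = 554/105

The H^1 norm (squared) on an interval (0, L) is
  ||u||_{H^1}^2 = ∫_0^L u(x)^2 dx + ∫_0^L u'(x)^2 dx.
Compute u'(x) = 3*x**2 - 4*x + 3.
Then u(x)^2 = x**6 - 4*x**5 + 10*x**4 - 16*x**3 + 17*x**2 - 12*x + 4 and u'(x)^2 = 9*x**4 - 24*x**3 + 34*x**2 - 24*x + 9.
Integrate each monomial from 0 to 1 using ∫_0^1 c·x^n dx = c·1^(n+1)/(n+1):
  ∫_0^1 u(x)^2 dx = ∫_0^1 (x^6 - 4*x^5 + 10*x^4 - 16*x^3 + 17*x^2 - 12*x + 4) dx. Term by term:
    ∫_0^1 x^6 dx = 1/7;  ∫_0^1 -4*x^5 dx = -2/3;  ∫_0^1 10*x^4 dx = 2;
    ∫_0^1 -16*x^3 dx = -4;  ∫_0^1 17*x^2 dx = 17/3;  ∫_0^1 -12*x dx = -6;
    ∫_0^1 4 dx = 4.
  Sum: 1/7 − 2/3 + 2 − 4 + 17/3 − 6 + 4 = 8/7.
  ∫_0^1 u'(x)^2 dx = ∫_0^1 (9*x^4 - 24*x^3 + 34*x^2 - 24*x + 9) dx. Term by term:
    ∫_0^1 9*x^4 dx = 9/5;  ∫_0^1 -24*x^3 dx = -6;  ∫_0^1 34*x^2 dx = 34/3;
    ∫_0^1 -24*x dx = -12;  ∫_0^1 9 dx = 9.
  Sum: 9/5 − 6 + 34/3 − 12 + 9 = 62/15.
Adding: ||u||_{H^1}^2 = 8/7 + 62/15 = 554/105.


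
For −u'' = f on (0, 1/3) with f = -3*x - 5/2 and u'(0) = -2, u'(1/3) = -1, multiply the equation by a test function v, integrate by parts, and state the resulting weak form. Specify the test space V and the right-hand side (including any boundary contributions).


V = H^1(0, 1/3) (v unrestricted at boundary; u is determined up to an additive constant); weak form: ∫_0^1/3 u'v' dx = ∫_0^1/3 (-3*x - 5/2) v dx − v(1/3) + 2·v(0) for all v ∈ V.

Multiply both sides by a test function v and integrate from 0 to 1/3:
  ∫_0^1/3 −u''(x) v(x) dx = ∫_0^1/3 f(x) v(x) dx.
Integrate the LHS by parts once:
  ∫_0^1/3 −u'' v dx = −[u'(x) v(x)]_0^1/3 + ∫_0^1/3 u'(x) v'(x) dx.
Thus ∫_0^1/3 u'(x) v'(x) dx = ∫_0^1/3 f(x) v(x) dx + [u'(x) v(x)]_0^1/3.
Choose V so that boundary terms are either known or forced to vanish.
u has inhomogeneous Neumann u'(0) = -2, u'(1/3) = -1. [u' v]_0^1/3 = (-1)·v(1/3) − (-2)·v(0) = − v(1/3) + 2·v(0). Take V = H^1(0, 1/3); boundary term becomes part of RHS.
Weak formulation: find u (satisfying any essential BC) such that ∫_0^1/3 u'(x) v'(x) dx = ∫_0^1/3 f v dx − v(1/3) + 2·v(0) for all v ∈ V (Neumann data are natural BCs: they enter the RHS as boundary terms).
Substituting f(x) = -3*x - 5/2, the right-hand side is ∫_0^1/3 (-3*x - 5/2) v dx − v(1/3) + 2·v(0).
Compatibility check (pure Neumann): taking v ≡ 1 ∈ V gives 0 = ∫_0^1/3 f dx + (-1) − (-2), i.e. ∫_0^1/3 f dx must equal u'(0) − u'(1/3) = -1. Indeed ∫_0^1/3 (-3*x - 5/2) dx = -1, so the data are compatible. The solution is then unique only up to an additive constant (fix it e.g. by requiring ∫_0^1/3 u dx = 0).


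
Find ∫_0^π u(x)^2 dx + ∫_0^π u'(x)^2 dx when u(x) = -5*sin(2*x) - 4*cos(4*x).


||u||_{H^1(0,π)}^2 = 397*π/2

u'(x) = 16*sin(4*x) - 10*cos(2*x).
Expand u² and (u')² and integrate term by term on (0, π), using: for integers n ≥ 1, ∫_0^π sin²(nx) dx = ∫_0^π cos²(nx) dx = π/2; for n ≠ n', ∫_0^π sin(nx)sin(n'x) dx = ∫_0^π cos(nx)cos(n'x) dx = 0; and by product-to-sum, ∫_0^π sin(nx)cos(n'x) dx = ½∫_0^π [sin((n+n')x) + sin((n−n')x)] dx, which is 0 when n+n' is even and 2n/(n²−n'²) when n+n' is odd (it need not vanish on (0, π)).
  u² squared terms: (-5)²·∫sin(2x)² dx = 25·π/2 = 25*π/2;  (-4)²·∫cos(4x)² dx = 16·π/2 = 8*π.
  u² cross terms: 2·(-5)·(-4)·∫sin(2x)·cos(4x) dx = 40·(0) = 0.
  So ∫_0^π u² dx = 25*π/2 + 8*π + 0 = 41*π/2.
  (u')² squared terms: (-10)²·∫cos(2x)² dx = 100·π/2 = 50*π;  (16)²·∫sin(4x)² dx = 256·π/2 = 128*π.
  (u')² cross terms: 2·(-10)·(16)·∫cos(2x)·sin(4x) dx = -320·(0) = 0.
  So ∫_0^π (u')² dx = 50*π + 128*π + 0 = 178*π.
||u||_{H^1}^2 = (41*π/2) + (178*π) = 397*π/2.


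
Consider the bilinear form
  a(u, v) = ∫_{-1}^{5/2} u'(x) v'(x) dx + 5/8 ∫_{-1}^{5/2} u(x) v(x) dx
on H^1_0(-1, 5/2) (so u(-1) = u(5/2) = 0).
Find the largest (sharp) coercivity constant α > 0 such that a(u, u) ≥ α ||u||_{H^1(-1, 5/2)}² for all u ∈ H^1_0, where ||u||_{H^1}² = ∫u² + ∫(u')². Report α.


α = (245 + 32*π^2)/(8*(4*π^2 + 49))

Coercivity of a(·,·) on H^1_0(-1, 5/2) means a(u, u) ≥ α ||u||_{H^1}² for every u ∈ H^1_0.
The interval has length L = 7/2, and Poincaré/coercivity depend only on L. Here a(u, u) = ∫(u')² + (5/8)·∫u².
Here 0 < c = 5/8 < 1. The condition a(u,u) ≥ α||u||_{H^1}² reads (1−α)∫(u')² ≥ (α−c)∫u². Any admissible α is ≤ 1 (rapidly oscillating u have ∫u²/∫(u')² → 0), and α = 1 would force 0 ≥ (1−c)∫u², impossible since c < 1; so 1−α > 0. By the sharp Poincaré inequality on H^1_0 of an interval of length L, ∫(u')² ≥ (π/L)²∫u² with equality for the first sine mode sin(π(x−x₀)/L) (x₀ the left endpoint), so the inequality holds for all u iff (1−α)(π/L)² ≥ α − c, i.e. α ≤ ((π/L)² + c)/((π/L)² + 1) = (1 + c(L/π)²)/(1 + (L/π)²). With (π/L)² = 4*π^2/49 and c = 5/8, the largest admissible constant is α = ((π/L)² + c)/((π/L)² + 1).
Simplifying, α = (245 + 32*π^2)/(8*(4*π^2 + 49)).


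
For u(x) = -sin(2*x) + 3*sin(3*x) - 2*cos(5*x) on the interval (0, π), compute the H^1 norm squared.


||u||_{H^1(0,π)}^2 = -416/21 + 199*π/2

u'(x) = 10*sin(5*x) - 2*cos(2*x) + 9*cos(3*x).
Expand u² and (u')² and integrate term by term on (0, π), using: for integers n ≥ 1, ∫_0^π sin²(nx) dx = ∫_0^π cos²(nx) dx = π/2; for n ≠ n', ∫_0^π sin(nx)sin(n'x) dx = ∫_0^π cos(nx)cos(n'x) dx = 0; and by product-to-sum, ∫_0^π sin(nx)cos(n'x) dx = ½∫_0^π [sin((n+n')x) + sin((n−n')x)] dx, which is 0 when n+n' is even and 2n/(n²−n'²) when n+n' is odd (it need not vanish on (0, π)).
  u² squared terms: (-1)²·∫sin(2x)² dx = 1·π/2 = π/2;  (-2)²·∫cos(5x)² dx = 4·π/2 = 2*π;  (3)²·∫sin(3x)² dx = 9·π/2 = 9*π/2.
  u² cross terms: 2·(-1)·(-2)·∫sin(2x)·cos(5x) dx = 4·(-4/21) = -16/21;  2·(-1)·(3)·∫sin(2x)·sin(3x) dx = -6·(0) = 0;  2·(-2)·(3)·∫cos(5x)·sin(3x) dx = -12·(0) = 0.
  So ∫_0^π u² dx = π/2 + 2*π + 9*π/2 − 16/21 + 0 + 0 = -16/21 + 7*π.
  (u')² squared terms: (-2)²·∫cos(2x)² dx = 4·π/2 = 2*π;  (9)²·∫cos(3x)² dx = 81·π/2 = 81*π/2;  (10)²·∫sin(5x)² dx = 100·π/2 = 50*π.
  (u')² cross terms: 2·(-2)·(9)·∫cos(2x)·cos(3x) dx = -36·(0) = 0;  2·(-2)·(10)·∫cos(2x)·sin(5x) dx = -40·(10/21) = -400/21;  2·(9)·(10)·∫cos(3x)·sin(5x) dx = 180·(0) = 0.
  So ∫_0^π (u')² dx = 2*π + 81*π/2 + 50*π + 0 − 400/21 + 0 = -400/21 + 185*π/2.
||u||_{H^1}^2 = (-16/21 + 7*π) + (-400/21 + 185*π/2) = -416/21 + 199*π/2.
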